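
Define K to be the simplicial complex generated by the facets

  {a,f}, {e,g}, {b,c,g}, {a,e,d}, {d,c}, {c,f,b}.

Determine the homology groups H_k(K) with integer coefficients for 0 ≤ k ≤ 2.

Take the total order a < b < c < d < e < f < g on the vertex set. Then K (dimension 2) consists of the simplices:

  0-simplices (7): a, b, c, d, e, f, g
  1-simplices (11): ad, ae, af, bc, bf, bg, cd, cf, cg, de, eg
  2-simplices (3): ade, bcf, bcg

Hence C_0 ≅ Z^7, C_1 ≅ Z^11, C_2 ≅ Z^3.

The boundary map ∂_1: C_1 → C_0 sends each edge [p,q] (with p < q) to q − p. For instance
  ∂de = e − d.
This gives a 7×11 integer matrix of rank 6; reducing to Smith normal form yields diagonal entries (1,1,1,1,1,1).

Boundary ∂_2: C_2 → C_1 sends each 2-simplex [p,q,r] to [q,r] − [p,r] + [p,q]. For instance
  ∂ade = de − ae + ad,
  ∂bcg = cg − bg + bc.
This gives a 11×3 integer matrix of rank 3; reducing to Smith normal form yields diagonal entries (1,1,1).

Now H_k = ker ∂_k / im ∂_{k+1}, so:

  H_0: rank C_0 − rank ∂_1 = 7 − 6 = 1, and the invariant factors of ∂_1 are all 1, so H_0 = Z.
  H_1: rank ker ∂_1 − rank ∂_2 = (11 − 6) − 3 = 2, and the invariant factors of ∂_2 are all 1, so H_1 = Z^2.
  H_2: rank ker ∂_2 − rank ∂_3 = (3 − 3) − 0 = 0, and there is no ∂_3, so H_2 = 0.

H_0 = Z,  H_1 = Z^2,  H_2 = 0.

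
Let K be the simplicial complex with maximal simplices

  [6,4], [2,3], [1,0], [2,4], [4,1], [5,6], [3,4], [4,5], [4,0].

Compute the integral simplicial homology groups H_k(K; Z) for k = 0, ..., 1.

Order the vertices as 0 < 1 < 2 < 3 < 4 < 5 < 6. Listing each simplex with vertices in this order, K has dimension 1 with simplices:

  0-simplices (7): [0], [1], [2], [3], [4], [5], [6]
  1-simplices (9): [0,1], [0,4], [1,4], [2,3], [2,4], [3,4], [4,5], [4,6], [5,6]

so the chain groups are C_0 ≅ Z^7, C_1 ≅ Z^9.

∂_1: C_1 → C_0 is given by ∂[p,q] = [q] − [p]. For instance
  ∂[3,4] = [4] − [3].
The resulting 7×9 matrix has rank 6, and its Smith normal form has invariant factors (1,1,1,1,1,1).

Computing H_k = (kernel of ∂_k) / (image of ∂_{k+1}):

  H_0: rank C_0 − rank ∂_1 = 7 − 6 = 1, and the invariant factors of ∂_1 are all 1, so H_0 ≅ Z.
  H_1: rank ker ∂_1 − rank ∂_2 = (9 − 6) − 0 = 3, and there is no ∂_2, so H_1 ≅ Z^3.

H_0 = Z,  H_1 = Z^3.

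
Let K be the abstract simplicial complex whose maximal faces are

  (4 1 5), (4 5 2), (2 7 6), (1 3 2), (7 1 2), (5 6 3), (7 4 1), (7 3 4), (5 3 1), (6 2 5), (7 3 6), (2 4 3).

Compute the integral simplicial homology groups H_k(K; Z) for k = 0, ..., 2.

Order the vertices as 1 < 2 < 3 < 4 < 5 < 6 < 7. Listing each simplex with vertices in this order, K has dimension 2 with simplices:

  0-simplices (7): [1], [2], [3], [4], [5], [6], [7]
  1-simplices (18): [1,2], [1,3], [1,4], [1,5], [1,7], [2,3], [2,4], [2,5], [2,6], [2,7], [3,4], [3,5], [3,6], [3,7], [4,5], [4,7], [5,6], [6,7]
  2-simplices (12): [1,2,3], [1,2,7], [1,3,5], [1,4,5], [1,4,7], [2,3,4], [2,4,5], [2,5,6], [2,6,7], [3,4,7], [3,5,6], [3,6,7]

so the chain groups are C_0 ≅ Z^7, C_1 ≅ Z^18, C_2 ≅ Z^12.

Boundary ∂_1: C_1 → C_0 maps an edge to its endpoints' difference, ∂[p,q] = q − p. For instance
  ∂[2,5] = [5] − [2].
The 7×18 boundary matrix has rank 6 and Smith normal form diag(1,1,1,1,1,1).

Boundary ∂_2: C_2 → C_1 maps a triangle to the signed sum of its edges. For instance
  ∂[2,3,4] = [3,4] − [2,4] + [2,3],
  ∂[1,4,7] = [4,7] − [1,7] + [1,4].
The 18×12 boundary matrix has rank 12 and Smith normal form diag(1,1,1,1,1,1,1,1,1,1,1,2).

Reading off H_k = ker ∂_k / im ∂_{k+1}:

  H_0: rank C_0 − rank ∂_1 = 7 − 6 = 1, and the invariant factors of ∂_1 are all 1, so H_0 = Z.
  H_1: rank ker ∂_1 − rank ∂_2 = (18 − 6) − 12 = 0, and ∂_2 has invariant factor 2 > 1, so H_1 = Z/2.
  H_2: rank ker ∂_2 − rank ∂_3 = (12 − 12) − 0 = 0, and there is no ∂_3, so H_2 = 0.

As a check, the Euler characteristic is 7 − 18 + 12 = 1, which agrees with 1 − 0 + 0 = 1.

H_0 ≅ Z,  H_1 ≅ Z/2,  H_2 = 0.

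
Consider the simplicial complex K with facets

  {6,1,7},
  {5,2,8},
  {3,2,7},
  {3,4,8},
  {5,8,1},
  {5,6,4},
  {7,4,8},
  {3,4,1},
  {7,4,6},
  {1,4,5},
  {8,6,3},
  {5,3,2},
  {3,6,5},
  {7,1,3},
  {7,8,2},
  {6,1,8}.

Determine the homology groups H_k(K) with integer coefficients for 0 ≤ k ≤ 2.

We work with the vertex ordering 1 < 2 < 3 < 4 < 5 < 6 < 7 < 8. The simplices of K, each written with vertices in increasing order, are:

  0-simplices (8): [1], [2], [3], [4], [5], [6], [7], [8]
  1-simplices (24): (24 of them)
  2-simplices (16): [1,3,4], [1,3,7], [1,4,5], [1,5,8], [1,6,7], [1,6,8], [2,3,5], [2,3,7], [2,5,8], [2,7,8], [3,4,8], [3,5,6], [3,6,8], [4,5,6], [4,6,7], [4,7,8]

so the chain groups are C_0 ≅ Z^8, C_1 ≅ Z^24, C_2 ≅ Z^16.

Boundary ∂_1: C_1 → C_0 sends each edge [p,q] (with p < q) to q − p. For instance
  ∂[6,7] = [7] − [6].
This gives a 8×24 integer matrix of rank 7; reducing to Smith normal form yields diagonal entries (1,1,1,1,1,1,1).

∂_2: C_2 → C_1 maps a triangle to the signed sum of its edges. For instance
  ∂[4,7,8] = [7,8] − [4,8] + [4,7],
  ∂[1,3,4] = [3,4] − [1,4] + [1,3].
As a 24×16 matrix over Z this has rank 15, with invariant factors (1,1,1,1,1,1,1,1,1,1,1,1,1,1,1).

Computing H_k = (kernel of ∂_k) / (image of ∂_{k+1}):

  H_0: rank C_0 − rank ∂_1 = 8 − 7 = 1, and the invariant factors of ∂_1 are all 1, so H_0 = Z.
  H_1: rank ker ∂_1 − rank ∂_2 = (24 − 7) − 15 = 2, and the invariant factors of ∂_2 are all 1, so H_1 = Z^2.
  H_2: rank ker ∂_2 − rank ∂_3 = (16 − 15) − 0 = 1, and there is no ∂_3, so H_2 = Z.

(K is a triangulation of the torus T^2.)

H_0 ≅ Z,  H_1 ≅ Z^2,  H_2 ≅ Z.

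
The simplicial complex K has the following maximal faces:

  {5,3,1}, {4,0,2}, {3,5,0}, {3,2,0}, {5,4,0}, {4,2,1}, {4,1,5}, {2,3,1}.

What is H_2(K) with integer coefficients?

H_2 ≅ Z.

Take the total order 0 < 1 < 2 < 3 < 4 < 5 on the vertex set. Then K (dimension 2) consists of the simplices:

  0-simplices (6): [0], [1], [2], [3], [4], [5]
  1-simplices (12): [0,2], [0,3], [0,4], [0,5], [1,2], [1,3], [1,4], [1,5], [2,3], [2,4], [3,5], [4,5]
  2-simplices (8): [0,2,3], [0,2,4], [0,3,5], [0,4,5], [1,2,3], [1,2,4], [1,3,5], [1,4,5]

so the chain groups are C_0 ≅ Z^6, C_1 ≅ Z^12, C_2 ≅ Z^8.

Boundary ∂_1: C_1 → C_0 maps an edge to its endpoints' difference, ∂[p,q] = q − p. For instance
  ∂[1,3] = [3] − [1].
This gives a 6×12 integer matrix of rank 5; reducing to Smith normal form yields diagonal entries (1,1,1,1,1).

∂_2: C_2 → C_1 acts by ∂[p,q,r] = [q,r] − [p,r] + [p,q]. For instance
  ∂[1,2,4] = [2,4] − [1,4] + [1,2],
  ∂[1,2,3] = [2,3] − [1,3] + [1,2].
The 12×8 boundary matrix has rank 7 and Smith normal form diag(1,1,1,1,1,1,1).

Computing H_k = (kernel of ∂_k) / (image of ∂_{k+1}):

  H_2: rank ker ∂_2 − rank ∂_3 = (8 − 7) − 0 = 1, and there is no ∂_3, so H_2 ≅ Z.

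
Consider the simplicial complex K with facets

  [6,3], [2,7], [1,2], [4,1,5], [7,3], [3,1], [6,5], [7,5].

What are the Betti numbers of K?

Take the total order 1 < 2 < 3 < 4 < 5 < 6 < 7 on the vertex set. Then K (dimension 2) consists of the simplices:

  0-simplices (7): [1], [2], [3], [4], [5], [6], [7]
  1-simplices (10): [1,2], [1,3], [1,4], [1,5], [2,7], [3,6], [3,7], [4,5], [5,6], [5,7]
  2-simplices (1): [1,4,5]

Hence C_0 ≅ Z^7, C_1 ≅ Z^10, C_2 ≅ Z^1.

Boundary ∂_1: C_1 → C_0 is given by ∂[p,q] = [q] − [p]. For instance
  ∂[3,6] = [6] − [3].
The 7×10 boundary matrix has rank 6 and Smith normal form diag(1,1,1,1,1,1).

The boundary map ∂_2: C_2 → C_1 sends each 2-simplex [p,q,r] to [q,r] − [p,r] + [p,q]. For instance
  ∂[1,4,5] = [4,5] − [1,5] + [1,4].
The 10×1 boundary matrix has rank 1 and Smith normal form diag(1).

From H_k ≅ ker(∂_k) / im(∂_{k+1}) we obtain:

  H_0: rank C_0 − rank ∂_1 = 7 − 6 = 1, and the invariant factors of ∂_1 are all 1, so H_0 ≅ Z.
  H_1: rank ker ∂_1 − rank ∂_2 = (10 − 6) − 1 = 3, and the invariant factors of ∂_2 are all 1, so H_1 ≅ Z^3.
  H_2: rank ker ∂_2 − rank ∂_3 = (1 − 1) − 0 = 0, and there is no ∂_3, so H_2 ≅ 0.

Hence the Betti numbers are b_0 = 1, b_1 = 3, b_2 = 0.

b_0 = 1, b_1 = 3, b_2 = 0.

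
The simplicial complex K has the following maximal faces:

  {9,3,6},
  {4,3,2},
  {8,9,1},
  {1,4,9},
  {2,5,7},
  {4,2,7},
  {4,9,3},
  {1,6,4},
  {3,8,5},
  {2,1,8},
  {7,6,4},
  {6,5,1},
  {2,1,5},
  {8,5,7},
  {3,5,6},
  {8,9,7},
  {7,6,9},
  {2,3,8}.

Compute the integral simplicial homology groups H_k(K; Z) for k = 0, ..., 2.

Order the vertices as 1 < 2 < 3 < 4 < 5 < 6 < 7 < 8 < 9. Listing each simplex with vertices in this order, K has dimension 2 with simplices:

  0-simplices (9): [1], [2], [3], [4], [5], [6], [7], [8], [9]
  1-simplices (27): (27 of them)
  2-simplices (18): [1,2,5], [1,2,8], [1,4,6], [1,4,9], [1,5,6], [1,8,9], [2,3,4], [2,3,8], [2,4,7], [2,5,7], [3,4,9], [3,5,6], [3,5,8], [3,6,9], [4,6,7], [5,7,8], [6,7,9], [7,8,9]

giving chain groups C_0 ≅ Z^9, C_1 ≅ Z^27, C_2 ≅ Z^18.

Boundary ∂_1: C_1 → C_0 is given by ∂[p,q] = [q] − [p]. For instance
  ∂[1,2] = [2] − [1].
As a 9×27 matrix over Z this has rank 8, with invariant factors (1,1,1,1,1,1,1,1).

∂_2: C_2 → C_1 maps a triangle to the signed sum of its edges. For instance
  ∂[1,4,6] = [4,6] − [1,6] + [1,4],
  ∂[3,5,8] = [5,8] − [3,8] + [3,5].
The resulting 27×18 matrix has rank 18, and its Smith normal form has invariant factors (1,1,1,1,1,1,1,1,1,1,1,1,1,1,1,1,1,2).

Reading off H_k = ker ∂_k / im ∂_{k+1}:

  H_0: rank C_0 − rank ∂_1 = 9 − 8 = 1, and the invariant factors of ∂_1 are all 1, so H_0 ≅ Z.
  H_1: rank ker ∂_1 − rank ∂_2 = (27 − 8) − 18 = 1, and ∂_2 has invariant factor 2 > 1, so H_1 ≅ Z ⊕ Z/2.
  H_2: rank ker ∂_2 − rank ∂_3 = (18 − 18) − 0 = 0, and there is no ∂_3, so H_2 ≅ 0.

As a check, the Euler characteristic is 9 − 27 + 18 = 0, which agrees with 1 − 1 + 0 = 0.
(K is a triangulation of the Klein bottle.)

H_0 = Z,  H_1 = Z ⊕ Z/2,  H_2 = 0.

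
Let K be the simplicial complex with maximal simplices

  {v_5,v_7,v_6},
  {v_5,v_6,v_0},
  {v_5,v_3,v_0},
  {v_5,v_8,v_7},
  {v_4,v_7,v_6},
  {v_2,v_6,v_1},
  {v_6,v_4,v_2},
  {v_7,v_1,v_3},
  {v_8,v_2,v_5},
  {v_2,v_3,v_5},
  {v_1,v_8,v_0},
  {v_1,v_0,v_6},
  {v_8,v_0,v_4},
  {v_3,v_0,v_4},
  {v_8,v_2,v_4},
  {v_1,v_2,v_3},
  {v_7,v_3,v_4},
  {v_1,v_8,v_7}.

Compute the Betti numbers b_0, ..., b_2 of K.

Take the total order v_0 < v_1 < v_2 < v_3 < v_4 < v_5 < v_6 < v_7 < v_8 on the vertex set. Then K (dimension 2) consists of the simplices:

  0-simplices (9): [v_0], [v_1], [v_2], [v_3], [v_4], [v_5], [v_6], [v_7], [v_8]
  1-simplices (27): (27 of them)
  2-simplices (18): (18 of them)

Hence C_0 ≅ Z^9, C_1 ≅ Z^27, C_2 ≅ Z^18.

Boundary ∂_1: C_1 → C_0 sends each edge [p,q] (with p < q) to q − p. For instance
  ∂[v_3,v_5] = [v_5] − [v_3].
As a 9×27 matrix over Z this has rank 8, with invariant factors (1,1,1,1,1,1,1,1).

∂_2: C_2 → C_1 acts by ∂[p,q,r] = [q,r] − [p,r] + [p,q]. For instance
  ∂[v_5,v_7,v_8] = [v_7,v_8] − [v_5,v_8] + [v_5,v_7],
  ∂[v_0,v_5,v_6] = [v_5,v_6] − [v_0,v_6] + [v_0,v_5].
This gives a 27×18 integer matrix of rank 17; reducing to Smith normal form yields diagonal entries (1,1,1,1,1,1,1,1,1,1,1,1,1,1,1,1,1).

From H_k ≅ ker(∂_k) / im(∂_{k+1}) we obtain:

  H_0: rank C_0 − rank ∂_1 = 9 − 8 = 1, and the invariant factors of ∂_1 are all 1, so H_0 = Z.
  H_1: rank ker ∂_1 − rank ∂_2 = (27 − 8) − 17 = 2, and the invariant factors of ∂_2 are all 1, so H_1 = Z^2.
  H_2: rank ker ∂_2 − rank ∂_3 = (18 − 17) − 0 = 1, and there is no ∂_3, so H_2 = Z.

Hence the Betti numbers are b_0 = 1, b_1 = 2, b_2 = 1.

b_0 = 1, b_1 = 2, b_2 = 1.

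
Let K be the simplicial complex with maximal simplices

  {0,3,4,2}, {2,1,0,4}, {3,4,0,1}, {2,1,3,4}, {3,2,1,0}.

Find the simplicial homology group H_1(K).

H_1 = 0.

We work with the vertex ordering 0 < 1 < 2 < 3 < 4. The simplices of K, each written with vertices in increasing order, are:

  0-simplices (5): [0], [1], [2], [3], [4]
  1-simplices (10): [0,1], [0,2], [0,3], [0,4], [1,2], [1,3], [1,4], [2,3], [2,4], [3,4]
  2-simplices (10): [0,1,2], [0,1,3], [0,1,4], [0,2,3], [0,2,4], [0,3,4], [1,2,3], [1,2,4], [1,3,4], [2,3,4]
  3-simplices (5): [0,1,2,3], [0,1,2,4], [0,1,3,4], [0,2,3,4], [1,2,3,4]

so the chain groups are C_0 ≅ Z^5, C_1 ≅ Z^10, C_2 ≅ Z^10, C_3 ≅ Z^5.

The boundary map ∂_1: C_1 → C_0 sends each edge [p,q] (with p < q) to q − p. For instance
  ∂[1,4] = [4] − [1].
This gives a 5×10 integer matrix of rank 4; reducing to Smith normal form yields diagonal entries (1,1,1,1).

The boundary map ∂_2: C_2 → C_1 maps a triangle to the signed sum of its edges. For instance
  ∂[1,2,4] = [2,4] − [1,4] + [1,2],
  ∂[1,3,4] = [3,4] − [1,4] + [1,3].
The resulting 10×10 matrix has rank 6, and its Smith normal form has invariant factors (1,1,1,1,1,1).

Boundary ∂_3: C_3 → C_2 sends each 3-simplex σ to the alternating sum Σ_i (−1)^i (σ with its i-th vertex removed). For instance
  ∂[0,1,3,4] = [1,3,4] − [0,3,4] + [0,1,4] − [0,1,3],
  ∂[0,1,2,4] = [1,2,4] − [0,2,4] + [0,1,4] − [0,1,2].
The resulting 10×5 matrix has rank 4, and its Smith normal form has invariant factors (1,1,1,1).

Now H_k = ker ∂_k / im ∂_{k+1}, so:

  H_1: rank ker ∂_1 − rank ∂_2 = (10 − 4) − 6 = 0, and the invariant factors of ∂_2 are all 1, so H_1 = 0.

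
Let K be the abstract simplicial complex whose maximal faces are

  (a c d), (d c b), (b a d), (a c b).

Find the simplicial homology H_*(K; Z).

Order the vertices as a < b < c < d. Listing each simplex with vertices in this order, K has dimension 2 with simplices:

  0-simplices (4): a, b, c, d
  1-simplices (6): ab, ac, ad, bc, bd, cd
  2-simplices (4): abc, abd, acd, bcd

giving chain groups C_0 ≅ Z^4, C_1 ≅ Z^6, C_2 ≅ Z^4.

∂_1: C_1 → C_0 maps an edge to its endpoints' difference, ∂[p,q] = q − p. For instance
  ∂ad = d − a.
The 4×6 boundary matrix has rank 3 and Smith normal form diag(1,1,1).

Boundary ∂_2: C_2 → C_1 sends each 2-simplex [p,q,r] to [q,r] − [p,r] + [p,q]. For instance
  ∂acd = cd − ad + ac,
  ∂abd = bd − ad + ab.
This gives a 6×4 integer matrix of rank 3; reducing to Smith normal form yields diagonal entries (1,1,1).

Computing H_k = (kernel of ∂_k) / (image of ∂_{k+1}):

  H_0: rank C_0 − rank ∂_1 = 4 − 3 = 1, and the invariant factors of ∂_1 are all 1, so H_0 = Z.
  H_1: rank ker ∂_1 − rank ∂_2 = (6 − 3) − 3 = 0, and the invariant factors of ∂_2 are all 1, so H_1 = 0.
  H_2: rank ker ∂_2 − rank ∂_3 = (4 − 3) − 0 = 1, and there is no ∂_3, so H_2 = Z.

H_0 = Z,  H_1 = 0,  H_2 = Z.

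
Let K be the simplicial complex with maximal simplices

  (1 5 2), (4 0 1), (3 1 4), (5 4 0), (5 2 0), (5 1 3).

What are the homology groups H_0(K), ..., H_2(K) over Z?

H_0 ≅ Z,  H_1 ≅ Z,  H_2 = 0.

We work with the vertex ordering 0 < 1 < 2 < 3 < 4 < 5. The simplices of K, each written with vertices in increasing order, are:

  0-simplices (6): [0], [1], [2], [3], [4], [5]
  1-simplices (12): [0,1], [0,2], [0,4], [0,5], [1,2], [1,3], [1,4], [1,5], [2,5], [3,4], [3,5], [4,5]
  2-simplices (6): [0,1,4], [0,2,5], [0,4,5], [1,2,5], [1,3,4], [1,3,5]

giving chain groups C_0 ≅ Z^6, C_1 ≅ Z^12, C_2 ≅ Z^6.

Boundary ∂_1: C_1 → C_0 sends each edge [p,q] (with p < q) to q − p. For instance
  ∂[2,5] = [5] − [2].
This gives a 6×12 integer matrix of rank 5; reducing to Smith normal form yields diagonal entries (1,1,1,1,1).

Boundary ∂_2: C_2 → C_1 acts by ∂[p,q,r] = [q,r] − [p,r] + [p,q]. For instance
  ∂[0,4,5] = [4,5] − [0,5] + [0,4],
  ∂[1,3,5] = [3,5] − [1,5] + [1,3].
This gives a 12×6 integer matrix of rank 6; reducing to Smith normal form yields diagonal entries (1,1,1,1,1,1).

Now H_k = ker ∂_k / im ∂_{k+1}, so:

  H_0: rank C_0 − rank ∂_1 = 6 − 5 = 1, and the invariant factors of ∂_1 are all 1, so H_0 = Z.
  H_1: rank ker ∂_1 − rank ∂_2 = (12 − 5) − 6 = 1, and the invariant factors of ∂_2 are all 1, so H_1 = Z.
  H_2: rank ker ∂_2 − rank ∂_3 = (6 − 6) − 0 = 0, and there is no ∂_3, so H_2 = 0.

(K is a triangulation of the cylinder S^1 x I.)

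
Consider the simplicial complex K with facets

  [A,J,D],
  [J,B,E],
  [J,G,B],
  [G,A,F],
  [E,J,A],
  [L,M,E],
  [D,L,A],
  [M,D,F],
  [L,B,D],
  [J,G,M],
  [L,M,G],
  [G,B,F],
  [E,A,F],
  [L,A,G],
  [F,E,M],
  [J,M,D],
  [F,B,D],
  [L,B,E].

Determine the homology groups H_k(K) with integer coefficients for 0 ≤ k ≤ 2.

H_0 ≅ Z,  H_1 ≅ Z^2,  H_2 ≅ Z.

Fix the vertex order A < B < D < E < F < G < J < L < M and write every simplex with vertices in increasing order. Then dim K = 2 and the simplices of K are:

  0-simplices (9): A, B, D, E, F, G, J, L, M
  1-simplices (27): AD, AE, AF, AG, AJ, AL, BD, BE, BF, BG, BJ, BL, DF, DJ, DL, DM, EF, EJ, EL, EM, FG, FM, GJ, GL, GM, JM, LM
  2-simplices (18): ADJ, ADL, AEF, AEJ, AFG, AGL, BDF, BDL, BEJ, BEL, BFG, BGJ, DFM, DJM, EFM, ELM, GJM, GLM

giving chain groups C_0 ≅ Z^9, C_1 ≅ Z^27, C_2 ≅ Z^18.

∂_1: C_1 → C_0 maps an edge to its endpoints' difference, ∂[p,q] = q − p. For instance
  ∂EJ = J − E.
The resulting 9×27 matrix has rank 8, and its Smith normal form has invariant factors (1,1,1,1,1,1,1,1).

Boundary ∂_2: C_2 → C_1 acts by ∂[p,q,r] = [q,r] − [p,r] + [p,q]. For instance
  ∂BEJ = EJ − BJ + BE,
  ∂DFM = FM − DM + DF.
The 27×18 boundary matrix has rank 17 and Smith normal form diag(1,1,1,1,1,1,1,1,1,1,1,1,1,1,1,1,1).

Reading off H_k = ker ∂_k / im ∂_{k+1}:

  H_0: rank C_0 − rank ∂_1 = 9 − 8 = 1, and the invariant factors of ∂_1 are all 1, so H_0 = Z.
  H_1: rank ker ∂_1 − rank ∂_2 = (27 − 8) − 17 = 2, and the invariant factors of ∂_2 are all 1, so H_1 = Z^2.
  H_2: rank ker ∂_2 − rank ∂_3 = (18 − 17) − 0 = 1, and there is no ∂_3, so H_2 = Z.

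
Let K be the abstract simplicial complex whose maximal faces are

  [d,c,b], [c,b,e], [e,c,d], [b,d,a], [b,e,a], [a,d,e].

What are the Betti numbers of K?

b_0 = 1, b_1 = 0, b_2 = 1.

K has 5 vertices, 9 edges, 6 triangles.
rank ∂_0 = 0, rank ∂_1 = 4 ⇒ b_0 = 5 − 0 − 4 = 1; all invariant factors of ∂_1 are 1 so no torsion. So H_0 ≅ Z.
rank ∂_1 = 4, rank ∂_2 = 5 ⇒ b_1 = 9 − 4 − 5 = 0; all invariant factors of ∂_2 are 1 so no torsion. So H_1 ≅ 0.
rank ∂_2 = 5, rank ∂_3 = 0 ⇒ b_2 = 6 − 5 − 0 = 1. So H_2 ≅ Z.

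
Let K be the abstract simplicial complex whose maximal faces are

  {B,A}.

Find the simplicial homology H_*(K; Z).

H_0 ≅ Z,  H_1 = 0.

We work with the vertex ordering A < B. The simplices of K, each written with vertices in increasing order, are:

  0-simplices (2): A, B
  1-simplices (1): AB

Hence C_0 ≅ Z^2, C_1 ≅ Z^1.

Boundary ∂_1: C_1 → C_0 sends each edge [p,q] (with p < q) to q − p.
The resulting 2×1 matrix has rank 1, and its Smith normal form has invariant factors (1).

Reading off H_k = ker ∂_k / im ∂_{k+1}:

  H_0: rank C_0 − rank ∂_1 = 2 − 1 = 1, and the invariant factors of ∂_1 are all 1, so H_0 = Z.
  H_1: rank ker ∂_1 − rank ∂_2 = (1 − 1) − 0 = 0, and there is no ∂_2, so H_1 = 0.

As a check, the Euler characteristic is 2 − 1 = 1, which agrees with 1 − 0 = 1.
(K is a triangulation of the 1-simplex.)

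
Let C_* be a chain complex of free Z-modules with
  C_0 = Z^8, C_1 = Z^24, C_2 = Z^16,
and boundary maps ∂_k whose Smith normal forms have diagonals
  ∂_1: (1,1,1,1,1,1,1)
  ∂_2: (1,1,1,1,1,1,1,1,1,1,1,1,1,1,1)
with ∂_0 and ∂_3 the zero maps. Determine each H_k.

H_0: b_0 = 8 − 0 − 7 = 1; torsion from ∂_1 factors > 1: none. So H_0 ≅ Z.
H_1: b_1 = 24 − 7 − 15 = 2; torsion from ∂_2 factors > 1: none. So H_1 ≅ Z^2.
H_2: b_2 = 16 − 15 − 0 = 1; torsion from ∂_3 factors > 1: none. So H_2 ≅ Z.

H_0 ≅ Z,  H_1 ≅ Z^2,  H_2 ≅ Z.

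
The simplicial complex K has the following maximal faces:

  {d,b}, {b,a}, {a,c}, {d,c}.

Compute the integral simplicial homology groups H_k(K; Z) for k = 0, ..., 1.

H_0 ≅ Z,  H_1 ≅ Z.

Take the total order a < b < c < d on the vertex set. Then K (dimension 1) consists of the simplices:

  0-simplices (4): a, b, c, d
  1-simplices (4): ab, ac, bd, cd

so the chain groups are C_0 ≅ Z^4, C_1 ≅ Z^4.

The boundary map ∂_1: C_1 → C_0 sends each edge [p,q] (with p < q) to q − p. For instance
  ∂ab = b − a.
The 4×4 boundary matrix has rank 3 and Smith normal form diag(1,1,1).

From H_k ≅ ker(∂_k) / im(∂_{k+1}) we obtain:

  H_0: rank C_0 − rank ∂_1 = 4 − 3 = 1, and the invariant factors of ∂_1 are all 1, so H_0 ≅ Z.
  H_1: rank ker ∂_1 − rank ∂_2 = (4 − 3) − 0 = 1, and there is no ∂_2, so H_1 ≅ Z.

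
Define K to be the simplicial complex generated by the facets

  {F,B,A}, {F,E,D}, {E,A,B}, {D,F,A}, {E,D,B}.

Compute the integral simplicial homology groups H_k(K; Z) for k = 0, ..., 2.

H_0 ≅ Z,  H_1 ≅ Z,  H_2 = 0.

Fix the vertex order A < B < D < E < F and write every simplex with vertices in increasing order. Then dim K = 2 and the simplices of K are:

  0-simplices (5): A, B, D, E, F
  1-simplices (10): AB, AD, AE, AF, BD, BE, BF, DE, DF, EF
  2-simplices (5): ABE, ABF, ADF, BDE, DEF

giving chain groups C_0 ≅ Z^5, C_1 ≅ Z^10, C_2 ≅ Z^5.

∂_1: C_1 → C_0 is given by ∂[p,q] = [q] − [p]. For instance
  ∂AF = F − A.
The 5×10 boundary matrix has rank 4 and Smith normal form diag(1,1,1,1).

Boundary ∂_2: C_2 → C_1 sends each 2-simplex [p,q,r] to [q,r] − [p,r] + [p,q]. For instance
  ∂DEF = EF − DF + DE,
  ∂ABE = BE − AE + AB.
The 10×5 boundary matrix has rank 5 and Smith normal form diag(1,1,1,1,1).

From H_k ≅ ker(∂_k) / im(∂_{k+1}) we obtain:

  H_0: rank C_0 − rank ∂_1 = 5 − 4 = 1, and the invariant factors of ∂_1 are all 1, so H_0 ≅ Z.
  H_1: rank ker ∂_1 − rank ∂_2 = (10 − 4) − 5 = 1, and the invariant factors of ∂_2 are all 1, so H_1 ≅ Z.
  H_2: rank ker ∂_2 − rank ∂_3 = (5 − 5) − 0 = 0, and there is no ∂_3, so H_2 ≅ 0.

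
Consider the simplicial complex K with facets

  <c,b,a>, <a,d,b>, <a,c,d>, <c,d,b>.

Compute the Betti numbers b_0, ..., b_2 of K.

b_0 = 1, b_1 = 0, b_2 = 1.

Order the vertices as a < b < c < d. Listing each simplex with vertices in this order, K has dimension 2 with simplices:

  0-simplices (4): a, b, c, d
  1-simplices (6): ab, ac, ad, bc, bd, cd
  2-simplices (4): abc, abd, acd, bcd

Hence C_0 ≅ Z^4, C_1 ≅ Z^6, C_2 ≅ Z^4.

The boundary map ∂_1: C_1 → C_0 sends each edge [p,q] (with p < q) to q − p.
This gives a 4×6 integer matrix of rank 3; reducing to Smith normal form yields diagonal entries (1,1,1).

∂_2: C_2 → C_1 maps a triangle to the signed sum of its edges. For instance
  ∂bcd = cd − bd + bc,
  ∂acd = cd − ad + ac.
The 6×4 boundary matrix has rank 3 and Smith normal form diag(1,1,1).

Computing H_k = (kernel of ∂_k) / (image of ∂_{k+1}):

  H_0: rank C_0 − rank ∂_1 = 4 − 3 = 1, and the invariant factors of ∂_1 are all 1, so H_0 ≅ Z.
  H_1: rank ker ∂_1 − rank ∂_2 = (6 − 3) − 3 = 0, and the invariant factors of ∂_2 are all 1, so H_1 ≅ 0.
  H_2: rank ker ∂_2 − rank ∂_3 = (4 − 3) − 0 = 1, and there is no ∂_3, so H_2 ≅ Z.

As a check, the Euler characteristic is 4 − 6 + 4 = 2, which agrees with 1 − 0 + 1 = 2.

Hence the Betti numbers are b_0 = 1, b_1 = 0, b_2 = 1.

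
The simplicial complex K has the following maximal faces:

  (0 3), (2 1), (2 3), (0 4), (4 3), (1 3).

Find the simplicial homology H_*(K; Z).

We work with the vertex ordering 0 < 1 < 2 < 3 < 4. The simplices of K, each written with vertices in increasing order, are:

  0-simplices (5): [0], [1], [2], [3], [4]
  1-simplices (6): [0,3], [0,4], [1,2], [1,3], [2,3], [3,4]

giving chain groups C_0 ≅ Z^5, C_1 ≅ Z^6.

Boundary ∂_1: C_1 → C_0 sends each edge [p,q] (with p < q) to q − p. For instance
  ∂[2,3] = [3] − [2].
As a 5×6 matrix over Z this has rank 4, with invariant factors (1,1,1,1).

From H_k ≅ ker(∂_k) / im(∂_{k+1}) we obtain:

  H_0: rank C_0 − rank ∂_1 = 5 − 4 = 1, and the invariant factors of ∂_1 are all 1, so H_0 = Z.
  H_1: rank ker ∂_1 − rank ∂_2 = (6 − 4) − 0 = 2, and there is no ∂_2, so H_1 = Z^2.

As a check, the Euler characteristic is 5 − 6 = -1, which agrees with 1 − 2 = -1.

H_0 = Z,  H_1 = Z^2.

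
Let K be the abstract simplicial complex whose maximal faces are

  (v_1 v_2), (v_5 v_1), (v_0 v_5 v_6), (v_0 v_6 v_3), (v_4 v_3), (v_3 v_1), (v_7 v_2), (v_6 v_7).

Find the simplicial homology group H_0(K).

H_0 ≅ Z.

Order the vertices as v_0 < v_1 < v_2 < v_3 < v_4 < v_5 < v_6 < v_7. Listing each simplex with vertices in this order, K has dimension 2 with simplices:

  0-simplices (8): [v_0], [v_1], [v_2], [v_3], [v_4], [v_5], [v_6], [v_7]
  1-simplices (11): [v_0,v_3], [v_0,v_5], [v_0,v_6], [v_1,v_2], [v_1,v_3], [v_1,v_5], [v_2,v_7], [v_3,v_4], [v_3,v_6], [v_5,v_6], [v_6,v_7]
  2-simplices (2): [v_0,v_3,v_6], [v_0,v_5,v_6]

Hence C_0 ≅ Z^8, C_1 ≅ Z^11, C_2 ≅ Z^2.

Boundary ∂_1: C_1 → C_0 sends each edge [p,q] (with p < q) to q − p.
The resulting 8×11 matrix has rank 7, and its Smith normal form has invariant factors (1,1,1,1,1,1,1).

∂_2: C_2 → C_1 acts by ∂[p,q,r] = [q,r] − [p,r] + [p,q]. For instance
  ∂[v_0,v_3,v_6] = [v_3,v_6] − [v_0,v_6] + [v_0,v_3],
  ∂[v_0,v_5,v_6] = [v_5,v_6] − [v_0,v_6] + [v_0,v_5].
The 11×2 boundary matrix has rank 2 and Smith normal form diag(1,1).

From H_k ≅ ker(∂_k) / im(∂_{k+1}) we obtain:

  H_0: rank C_0 − rank ∂_1 = 8 − 7 = 1, and the invariant factors of ∂_1 are all 1, so H_0 = Z.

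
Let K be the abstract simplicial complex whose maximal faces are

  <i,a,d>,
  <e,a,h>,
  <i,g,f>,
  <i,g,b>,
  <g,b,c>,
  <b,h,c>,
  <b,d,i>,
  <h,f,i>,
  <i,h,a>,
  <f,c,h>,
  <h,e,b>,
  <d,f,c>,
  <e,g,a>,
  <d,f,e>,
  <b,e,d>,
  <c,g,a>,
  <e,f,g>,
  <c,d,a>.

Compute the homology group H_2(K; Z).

H_2 ≅ Z.

K has 9 vertices, 27 edges, 18 triangles.
rank ∂_2 = 17, rank ∂_3 = 0 ⇒ b_2 = 18 − 17 − 0 = 1. So H_2 = Z.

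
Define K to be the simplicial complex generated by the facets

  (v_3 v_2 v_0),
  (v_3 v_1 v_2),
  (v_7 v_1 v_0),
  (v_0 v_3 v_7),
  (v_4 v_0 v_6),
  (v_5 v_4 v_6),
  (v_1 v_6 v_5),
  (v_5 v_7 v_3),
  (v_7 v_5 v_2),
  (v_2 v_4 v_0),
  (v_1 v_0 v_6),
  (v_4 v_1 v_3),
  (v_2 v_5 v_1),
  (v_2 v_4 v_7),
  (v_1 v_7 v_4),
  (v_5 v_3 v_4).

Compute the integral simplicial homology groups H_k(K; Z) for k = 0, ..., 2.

H_0 ≅ Z,  H_1 ≅ Z^2,  H_2 ≅ Z.

Fix the vertex order v_0 < v_1 < v_2 < v_3 < v_4 < v_5 < v_6 < v_7 and write every simplex with vertices in increasing order. Then dim K = 2 and the simplices of K are:

  0-simplices (8): [v_0], [v_1], [v_2], [v_3], [v_4], [v_5], [v_6], [v_7]
  1-simplices (24): (24 of them)
  2-simplices (16): (16 of them)

Hence C_0 ≅ Z^8, C_1 ≅ Z^24, C_2 ≅ Z^16.

The boundary map ∂_1: C_1 → C_0 maps an edge to its endpoints' difference, ∂[p,q] = q − p.
The 8×24 boundary matrix has rank 7 and Smith normal form diag(1,1,1,1,1,1,1).

Boundary ∂_2: C_2 → C_1 acts by ∂[p,q,r] = [q,r] − [p,r] + [p,q]. For instance
  ∂[v_0,v_1,v_7] = [v_1,v_7] − [v_0,v_7] + [v_0,v_1],
  ∂[v_1,v_3,v_4] = [v_3,v_4] − [v_1,v_4] + [v_1,v_3].
This gives a 24×16 integer matrix of rank 15; reducing to Smith normal form yields diagonal entries (1,1,1,1,1,1,1,1,1,1,1,1,1,1,1).

From H_k ≅ ker(∂_k) / im(∂_{k+1}) we obtain:

  H_0: rank C_0 − rank ∂_1 = 8 − 7 = 1, and the invariant factors of ∂_1 are all 1, so H_0 ≅ Z.
  H_1: rank ker ∂_1 − rank ∂_2 = (24 − 7) − 15 = 2, and the invariant factors of ∂_2 are all 1, so H_1 ≅ Z^2.
  H_2: rank ker ∂_2 − rank ∂_3 = (16 − 15) − 0 = 1, and there is no ∂_3, so H_2 ≅ Z.

(K is a triangulation of the torus T^2.)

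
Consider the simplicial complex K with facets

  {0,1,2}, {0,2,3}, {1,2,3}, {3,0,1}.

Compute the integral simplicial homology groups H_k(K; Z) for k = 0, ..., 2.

H_0 ≅ Z,  H_1 = 0,  H_2 ≅ Z.

We work with the vertex ordering 0 < 1 < 2 < 3. The simplices of K, each written with vertices in increasing order, are:

  0-simplices (4): [0], [1], [2], [3]
  1-simplices (6): [0,1], [0,2], [0,3], [1,2], [1,3], [2,3]
  2-simplices (4): [0,1,2], [0,1,3], [0,2,3], [1,2,3]

Hence C_0 ≅ Z^4, C_1 ≅ Z^6, C_2 ≅ Z^4.

Boundary ∂_1: C_1 → C_0 maps an edge to its endpoints' difference, ∂[p,q] = q − p.
The resulting 4×6 matrix has rank 3, and its Smith normal form has invariant factors (1,1,1).

∂_2: C_2 → C_1 maps a triangle to the signed sum of its edges. For instance
  ∂[0,1,3] = [1,3] − [0,3] + [0,1],
  ∂[1,2,3] = [2,3] − [1,3] + [1,2].
The 6×4 boundary matrix has rank 3 and Smith normal form diag(1,1,1).

Now H_k = ker ∂_k / im ∂_{k+1}, so:

  H_0: rank C_0 − rank ∂_1 = 4 − 3 = 1, and the invariant factors of ∂_1 are all 1, so H_0 = Z.
  H_1: rank ker ∂_1 − rank ∂_2 = (6 − 3) − 3 = 0, and the invariant factors of ∂_2 are all 1, so H_1 = 0.
  H_2: rank ker ∂_2 − rank ∂_3 = (4 − 3) − 0 = 1, and there is no ∂_3, so H_2 = Z.

As a check, the Euler characteristic is 4 − 6 + 4 = 2, which agrees with 1 − 0 + 1 = 2.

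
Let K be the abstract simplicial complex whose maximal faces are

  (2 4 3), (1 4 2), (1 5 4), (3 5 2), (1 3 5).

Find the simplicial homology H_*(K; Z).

H_0 ≅ Z,  H_1 ≅ Z,  H_2 = 0.

We work with the vertex ordering 1 < 2 < 3 < 4 < 5. The simplices of K, each written with vertices in increasing order, are:

  0-simplices (5): [1], [2], [3], [4], [5]
  1-simplices (10): [1,2], [1,3], [1,4], [1,5], [2,3], [2,4], [2,5], [3,4], [3,5], [4,5]
  2-simplices (5): [1,2,4], [1,3,5], [1,4,5], [2,3,4], [2,3,5]

so the chain groups are C_0 ≅ Z^5, C_1 ≅ Z^10, C_2 ≅ Z^5.

Boundary ∂_1: C_1 → C_0 maps an edge to its endpoints' difference, ∂[p,q] = q − p.
The 5×10 boundary matrix has rank 4 and Smith normal form diag(1,1,1,1).

The boundary map ∂_2: C_2 → C_1 sends each 2-simplex [p,q,r] to [q,r] − [p,r] + [p,q]. For instance
  ∂[1,2,4] = [2,4] − [1,4] + [1,2],
  ∂[2,3,4] = [3,4] − [2,4] + [2,3].
This gives a 10×5 integer matrix of rank 5; reducing to Smith normal form yields diagonal entries (1,1,1,1,1).

Reading off H_k = ker ∂_k / im ∂_{k+1}:

  H_0: rank C_0 − rank ∂_1 = 5 − 4 = 1, and the invariant factors of ∂_1 are all 1, so H_0 ≅ Z.
  H_1: rank ker ∂_1 − rank ∂_2 = (10 − 4) − 5 = 1, and the invariant factors of ∂_2 are all 1, so H_1 ≅ Z.
  H_2: rank ker ∂_2 − rank ∂_3 = (5 − 5) − 0 = 0, and there is no ∂_3, so H_2 ≅ 0.

As a check, the Euler characteristic is 5 − 10 + 5 = 0, which agrees with 1 − 1 + 0 = 0.
(K is a triangulation of the Möbius band.)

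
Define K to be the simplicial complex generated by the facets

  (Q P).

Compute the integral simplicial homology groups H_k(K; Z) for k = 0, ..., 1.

H_0 ≅ Z,  H_1 = 0.

Fix the vertex order P < Q and write every simplex with vertices in increasing order. Then dim K = 1 and the simplices of K are:

  0-simplices (2): P, Q
  1-simplices (1): PQ

so the chain groups are C_0 ≅ Z^2, C_1 ≅ Z^1.

Boundary ∂_1: C_1 → C_0 sends each edge [p,q] (with p < q) to q − p.
This gives a 2×1 integer matrix of rank 1; reducing to Smith normal form yields diagonal entries (1).

Computing H_k = (kernel of ∂_k) / (image of ∂_{k+1}):

  H_0: rank C_0 − rank ∂_1 = 2 − 1 = 1, and the invariant factors of ∂_1 are all 1, so H_0 = Z.
  H_1: rank ker ∂_1 − rank ∂_2 = (1 − 1) − 0 = 0, and there is no ∂_2, so H_1 = 0.

As a check, the Euler characteristic is 2 − 1 = 1, which agrees with 1 − 0 = 1.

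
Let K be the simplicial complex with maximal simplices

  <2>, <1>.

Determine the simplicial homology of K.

K has 2 vertices.
rank ∂_0 = 0, rank ∂_1 = 0 ⇒ b_0 = 2 − 0 − 0 = 2. So H_0 ≅ Z^2.

H_0 = Z^2.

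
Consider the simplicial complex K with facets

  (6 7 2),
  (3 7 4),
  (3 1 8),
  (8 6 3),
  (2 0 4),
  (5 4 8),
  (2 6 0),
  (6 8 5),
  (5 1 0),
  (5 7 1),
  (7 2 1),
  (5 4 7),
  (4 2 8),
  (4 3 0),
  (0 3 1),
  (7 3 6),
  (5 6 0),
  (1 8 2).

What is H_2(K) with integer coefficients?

H_2 ≅ Z.

K has 9 vertices, 27 edges, 18 triangles.
rank ∂_2 = 17, rank ∂_3 = 0 ⇒ b_2 = 18 − 17 − 0 = 1. So H_2 = Z.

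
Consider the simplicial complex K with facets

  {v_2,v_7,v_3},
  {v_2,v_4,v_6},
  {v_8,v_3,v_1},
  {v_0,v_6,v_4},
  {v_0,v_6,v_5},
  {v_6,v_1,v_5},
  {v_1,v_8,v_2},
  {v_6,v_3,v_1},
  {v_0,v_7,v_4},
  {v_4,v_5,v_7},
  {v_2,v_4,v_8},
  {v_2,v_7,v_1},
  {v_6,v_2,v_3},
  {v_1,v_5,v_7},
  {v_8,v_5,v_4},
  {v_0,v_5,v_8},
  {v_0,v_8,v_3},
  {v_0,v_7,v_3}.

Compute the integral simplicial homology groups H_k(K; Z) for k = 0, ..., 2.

H_0 ≅ Z,  H_1 ≅ Z ⊕ Z_2,  H_2 = 0.

Order the vertices as v_0 < v_1 < v_2 < v_3 < v_4 < v_5 < v_6 < v_7 < v_8. Listing each simplex with vertices in this order, K has dimension 2 with simplices:

  0-simplices (9): [v_0], [v_1], [v_2], [v_3], [v_4], [v_5], [v_6], [v_7], [v_8]
  1-simplices (27): (27 of them)
  2-simplices (18): (18 of them)

Hence C_0 ≅ Z^9, C_1 ≅ Z^27, C_2 ≅ Z^18.

∂_1: C_1 → C_0 is given by ∂[p,q] = [q] − [p].
This gives a 9×27 integer matrix of rank 8; reducing to Smith normal form yields diagonal entries (1,1,1,1,1,1,1,1).

∂_2: C_2 → C_1 maps a triangle to the signed sum of its edges. For instance
  ∂[v_2,v_3,v_7] = [v_3,v_7] − [v_2,v_7] + [v_2,v_3],
  ∂[v_1,v_5,v_6] = [v_5,v_6] − [v_1,v_6] + [v_1,v_5].
The 27×18 boundary matrix has rank 18 and Smith normal form diag(1,1,1,1,1,1,1,1,1,1,1,1,1,1,1,1,1,2).

Computing H_k = (kernel of ∂_k) / (image of ∂_{k+1}):

  H_0: rank C_0 − rank ∂_1 = 9 − 8 = 1, and the invariant factors of ∂_1 are all 1, so H_0 ≅ Z.
  H_1: rank ker ∂_1 − rank ∂_2 = (27 − 8) − 18 = 1, and ∂_2 has invariant factor 2 > 1, so H_1 ≅ Z ⊕ Z_2.
  H_2: rank ker ∂_2 − rank ∂_3 = (18 − 18) − 0 = 0, and there is no ∂_3, so H_2 ≅ 0.

As a check, the Euler characteristic is 9 − 27 + 18 = 0, which agrees with 1 − 1 + 0 = 0.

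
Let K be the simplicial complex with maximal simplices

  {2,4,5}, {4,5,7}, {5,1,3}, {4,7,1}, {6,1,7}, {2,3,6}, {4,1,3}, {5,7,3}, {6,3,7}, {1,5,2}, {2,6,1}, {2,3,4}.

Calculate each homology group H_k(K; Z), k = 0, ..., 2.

We work with the vertex ordering 1 < 2 < 3 < 4 < 5 < 6 < 7. The simplices of K, each written with vertices in increasing order, are:

  0-simplices (7): [1], [2], [3], [4], [5], [6], [7]
  1-simplices (18): [1,2], [1,3], [1,4], [1,5], [1,6], [1,7], [2,3], [2,4], [2,5], [2,6], [3,4], [3,5], [3,6], [3,7], [4,5], [4,7], [5,7], [6,7]
  2-simplices (12): [1,2,5], [1,2,6], [1,3,4], [1,3,5], [1,4,7], [1,6,7], [2,3,4], [2,3,6], [2,4,5], [3,5,7], [3,6,7], [4,5,7]

Hence C_0 ≅ Z^7, C_1 ≅ Z^18, C_2 ≅ Z^12.

∂_1: C_1 → C_0 is given by ∂[p,q] = [q] − [p].
This gives a 7×18 integer matrix of rank 6; reducing to Smith normal form yields diagonal entries (1,1,1,1,1,1).

The boundary map ∂_2: C_2 → C_1 sends each 2-simplex [p,q,r] to [q,r] − [p,r] + [p,q]. For instance
  ∂[1,3,5] = [3,5] − [1,5] + [1,3],
  ∂[1,2,5] = [2,5] − [1,5] + [1,2].
As a 18×12 matrix over Z this has rank 12, with invariant factors (1,1,1,1,1,1,1,1,1,1,1,2).

Computing H_k = (kernel of ∂_k) / (image of ∂_{k+1}):

  H_0: rank C_0 − rank ∂_1 = 7 − 6 = 1, and the invariant factors of ∂_1 are all 1, so H_0 = Z.
  H_1: rank ker ∂_1 − rank ∂_2 = (18 − 6) − 12 = 0, and ∂_2 has invariant factor 2 > 1, so H_1 = Z/2.
  H_2: rank ker ∂_2 − rank ∂_3 = (12 − 12) − 0 = 0, and there is no ∂_3, so H_2 = 0.

H_0 = Z,  H_1 = Z/2,  H_2 = 0.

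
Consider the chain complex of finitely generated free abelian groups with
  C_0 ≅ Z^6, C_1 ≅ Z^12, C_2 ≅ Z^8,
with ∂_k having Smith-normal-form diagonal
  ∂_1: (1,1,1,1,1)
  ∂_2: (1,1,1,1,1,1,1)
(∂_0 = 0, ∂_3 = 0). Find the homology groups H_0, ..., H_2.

H_0: b_0 = 6 − 0 − 5 = 1; torsion from ∂_1 factors > 1: none. So H_0 ≅ Z.
H_1: b_1 = 12 − 5 − 7 = 0; torsion from ∂_2 factors > 1: none. So H_1 ≅ 0.
H_2: b_2 = 8 − 7 − 0 = 1; torsion from ∂_3 factors > 1: none. So H_2 ≅ Z.

H_0 ≅ Z,  H_1 = 0,  H_2 ≅ Z.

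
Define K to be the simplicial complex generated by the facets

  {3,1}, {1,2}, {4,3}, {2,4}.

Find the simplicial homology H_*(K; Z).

K has 4 vertices, 4 edges.
rank ∂_0 = 0, rank ∂_1 = 3 ⇒ b_0 = 4 − 0 − 3 = 1; all invariant factors of ∂_1 are 1 so no torsion. So H_0 = Z.
rank ∂_1 = 3, rank ∂_2 = 0 ⇒ b_1 = 4 − 3 − 0 = 1. So H_1 = Z.

H_0 = Z,  H_1 = Z.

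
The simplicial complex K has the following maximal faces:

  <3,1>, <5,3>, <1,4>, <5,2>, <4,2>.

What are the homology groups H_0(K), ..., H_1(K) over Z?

We work with the vertex ordering 1 < 2 < 3 < 4 < 5. The simplices of K, each written with vertices in increasing order, are:

  0-simplices (5): [1], [2], [3], [4], [5]
  1-simplices (5): [1,3], [1,4], [2,4], [2,5], [3,5]

so the chain groups are C_0 ≅ Z^5, C_1 ≅ Z^5.

Boundary ∂_1: C_1 → C_0 maps an edge to its endpoints' difference, ∂[p,q] = q − p. For instance
  ∂[1,4] = [4] − [1].
The 5×5 boundary matrix has rank 4 and Smith normal form diag(1,1,1,1).

Now H_k = ker ∂_k / im ∂_{k+1}, so:

  H_0: rank C_0 − rank ∂_1 = 5 − 4 = 1, and the invariant factors of ∂_1 are all 1, so H_0 ≅ Z.
  H_1: rank ker ∂_1 − rank ∂_2 = (5 − 4) − 0 = 1, and there is no ∂_2, so H_1 ≅ Z.

As a check, the Euler characteristic is 5 − 5 = 0, which agrees with 1 − 1 = 0.
(K is a triangulation of the circle S^1.)

H_0 ≅ Z,  H_1 ≅ Z.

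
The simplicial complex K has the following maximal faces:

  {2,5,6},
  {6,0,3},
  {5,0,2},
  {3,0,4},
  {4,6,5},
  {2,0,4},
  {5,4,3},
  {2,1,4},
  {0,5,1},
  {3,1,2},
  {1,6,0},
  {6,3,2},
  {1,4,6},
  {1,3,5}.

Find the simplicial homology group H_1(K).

We work with the vertex ordering 0 < 1 < 2 < 3 < 4 < 5 < 6. The simplices of K, each written with vertices in increasing order, are:

  0-simplices (7): [0], [1], [2], [3], [4], [5], [6]
  1-simplices (21): [0,1], [0,2], [0,3], [0,4], [0,5], [0,6], [1,2], [1,3], [1,4], [1,5], [1,6], [2,3], [2,4], [2,5], [2,6], [3,4], [3,5], [3,6], [4,5], [4,6], [5,6]
  2-simplices (14): [0,1,5], [0,1,6], [0,2,4], [0,2,5], [0,3,4], [0,3,6], [1,2,3], [1,2,4], [1,3,5], [1,4,6], [2,3,6], [2,5,6], [3,4,5], [4,5,6]

so the chain groups are C_0 ≅ Z^7, C_1 ≅ Z^21, C_2 ≅ Z^14.

∂_1: C_1 → C_0 is given by ∂[p,q] = [q] − [p].
The 7×21 boundary matrix has rank 6 and Smith normal form diag(1,1,1,1,1,1).

∂_2: C_2 → C_1 acts by ∂[p,q,r] = [q,r] − [p,r] + [p,q]. For instance
  ∂[3,4,5] = [4,5] − [3,5] + [3,4],
  ∂[0,2,5] = [2,5] − [0,5] + [0,2].
This gives a 21×14 integer matrix of rank 13; reducing to Smith normal form yields diagonal entries (1,1,1,1,1,1,1,1,1,1,1,1,1).

From H_k ≅ ker(∂_k) / im(∂_{k+1}) we obtain:

  H_1: rank ker ∂_1 − rank ∂_2 = (21 − 6) − 13 = 2, and the invariant factors of ∂_2 are all 1, so H_1 ≅ Z^2.

(K is a triangulation of the torus T^2.)

H_1 ≅ Z^2.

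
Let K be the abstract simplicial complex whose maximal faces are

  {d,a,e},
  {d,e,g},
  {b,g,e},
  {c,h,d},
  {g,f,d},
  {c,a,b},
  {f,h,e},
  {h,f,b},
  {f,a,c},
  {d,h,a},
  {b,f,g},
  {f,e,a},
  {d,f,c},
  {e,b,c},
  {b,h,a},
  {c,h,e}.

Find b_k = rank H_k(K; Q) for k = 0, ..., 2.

Fix the vertex order a < b < c < d < e < f < g < h and write every simplex with vertices in increasing order. Then dim K = 2 and the simplices of K are:

  0-simplices (8): a, b, c, d, e, f, g, h
  1-simplices (24): ab, ac, ad, ae, af, ah, bc, be, bf, bg, bh, cd, ce, cf, ch, de, df, dg, dh, ef, eg, eh, fg, fh
  2-simplices (16): abc, abh, acf, ade, adh, aef, bce, beg, bfg, bfh, cdf, cdh, ceh, deg, dfg, efh

so the chain groups are C_0 ≅ Z^8, C_1 ≅ Z^24, C_2 ≅ Z^16.

The boundary map ∂_1: C_1 → C_0 maps an edge to its endpoints' difference, ∂[p,q] = q − p. For instance
  ∂ac = c − a.
This gives a 8×24 integer matrix of rank 7; reducing to Smith normal form yields diagonal entries (1,1,1,1,1,1,1).

The boundary map ∂_2: C_2 → C_1 acts by ∂[p,q,r] = [q,r] − [p,r] + [p,q]. For instance
  ∂beg = eg − bg + be,
  ∂cdh = dh − ch + cd.
The 24×16 boundary matrix has rank 15 and Smith normal form diag(1,1,1,1,1,1,1,1,1,1,1,1,1,1,1).

Computing H_k = (kernel of ∂_k) / (image of ∂_{k+1}):

  H_0: rank C_0 − rank ∂_1 = 8 − 7 = 1, and the invariant factors of ∂_1 are all 1, so H_0 = Z.
  H_1: rank ker ∂_1 − rank ∂_2 = (24 − 7) − 15 = 2, and the invariant factors of ∂_2 are all 1, so H_1 = Z^2.
  H_2: rank ker ∂_2 − rank ∂_3 = (16 − 15) − 0 = 1, and there is no ∂_3, so H_2 = Z.

Hence the Betti numbers are b_0 = 1, b_1 = 2, b_2 = 1.

b_0 = 1, b_1 = 2, b_2 = 1.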